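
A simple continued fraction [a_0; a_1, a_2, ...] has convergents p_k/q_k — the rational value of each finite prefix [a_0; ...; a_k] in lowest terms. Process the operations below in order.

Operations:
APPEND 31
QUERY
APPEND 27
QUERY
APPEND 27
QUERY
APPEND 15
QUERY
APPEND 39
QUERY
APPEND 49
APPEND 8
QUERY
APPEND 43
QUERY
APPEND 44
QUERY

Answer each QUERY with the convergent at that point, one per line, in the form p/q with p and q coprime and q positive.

APPEND 31: p_0 = 31·1 + 0 = 31, q_0 = 31·0 + 1 = 1 → 31/1
APPEND 27: p_1 = 27·31 + 1 = 838, q_1 = 27·1 + 0 = 27 → 838/27
APPEND 27: p_2 = 27·838 + 31 = 22657, q_2 = 27·27 + 1 = 730 → 22657/730
APPEND 15: p_3 = 15·22657 + 838 = 340693, q_3 = 15·730 + 27 = 10977 → 340693/10977
APPEND 39: p_4 = 39·340693 + 22657 = 13309684, q_4 = 39·10977 + 730 = 428833 → 13309684/428833
APPEND 49: p_5 = 49·13309684 + 340693 = 652515209, q_5 = 49·428833 + 10977 = 21023794 → 652515209/21023794
APPEND 8: p_6 = 8·652515209 + 13309684 = 5233431356, q_6 = 8·21023794 + 428833 = 168619185 → 5233431356/168619185
APPEND 43: p_7 = 43·5233431356 + 652515209 = 225690063517, q_7 = 43·168619185 + 21023794 = 7271648749 → 225690063517/7271648749
APPEND 44: p_8 = 44·225690063517 + 5233431356 = 9935596226104, q_8 = 44·7271648749 + 168619185 = 320121164141 → 9935596226104/320121164141

31/1
838/27
22657/730
340693/10977
13309684/428833
5233431356/168619185
225690063517/7271648749
9935596226104/320121164141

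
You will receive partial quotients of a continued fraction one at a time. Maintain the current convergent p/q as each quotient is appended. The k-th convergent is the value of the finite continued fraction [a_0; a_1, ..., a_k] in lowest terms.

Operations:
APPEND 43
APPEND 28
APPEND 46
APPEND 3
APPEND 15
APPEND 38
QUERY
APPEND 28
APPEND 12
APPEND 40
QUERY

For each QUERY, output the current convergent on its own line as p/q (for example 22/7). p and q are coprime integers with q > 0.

97821278/2273027
1322605912897/30732771150

APPEND 43: p_0 = 43·1 + 0 = 43, q_0 = 43·0 + 1 = 1 → 43/1
APPEND 28: p_1 = 28·43 + 1 = 1205, q_1 = 28·1 + 0 = 28 → 1205/28
APPEND 46: p_2 = 46·1205 + 43 = 55473, q_2 = 46·28 + 1 = 1289 → 55473/1289
APPEND 3: p_3 = 3·55473 + 1205 = 167624, q_3 = 3·1289 + 28 = 3895 → 167624/3895
APPEND 15: p_4 = 15·167624 + 55473 = 2569833, q_4 = 15·3895 + 1289 = 59714 → 2569833/59714
APPEND 38: p_5 = 38·2569833 + 167624 = 97821278, q_5 = 38·59714 + 3895 = 2273027 → 97821278/2273027
APPEND 28: p_6 = 28·97821278 + 2569833 = 2741565617, q_6 = 28·2273027 + 59714 = 63704470 → 2741565617/63704470
APPEND 12: p_7 = 12·2741565617 + 97821278 = 32996608682, q_7 = 12·63704470 + 2273027 = 766726667 → 32996608682/766726667
APPEND 40: p_8 = 40·32996608682 + 2741565617 = 1322605912897, q_8 = 40·766726667 + 63704470 = 30732771150 → 1322605912897/30732771150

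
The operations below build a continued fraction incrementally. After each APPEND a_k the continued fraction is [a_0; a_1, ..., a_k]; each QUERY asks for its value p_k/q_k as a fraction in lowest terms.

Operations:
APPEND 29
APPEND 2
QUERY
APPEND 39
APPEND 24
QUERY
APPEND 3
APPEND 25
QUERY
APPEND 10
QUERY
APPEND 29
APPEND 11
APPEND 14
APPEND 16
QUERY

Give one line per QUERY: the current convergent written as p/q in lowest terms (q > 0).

APPEND 29: p_0 = 29·1 + 0 = 29, q_0 = 29·0 + 1 = 1 → 29/1
APPEND 2: p_1 = 2·29 + 1 = 59, q_1 = 2·1 + 0 = 2 → 59/2
APPEND 39: p_2 = 39·59 + 29 = 2330, q_2 = 39·2 + 1 = 79 → 2330/79
APPEND 24: p_3 = 24·2330 + 59 = 55979, q_3 = 24·79 + 2 = 1898 → 55979/1898
APPEND 3: p_4 = 3·55979 + 2330 = 170267, q_4 = 3·1898 + 79 = 5773 → 170267/5773
APPEND 25: p_5 = 25·170267 + 55979 = 4312654, q_5 = 25·5773 + 1898 = 146223 → 4312654/146223
APPEND 10: p_6 = 10·4312654 + 170267 = 43296807, q_6 = 10·146223 + 5773 = 1468003 → 43296807/1468003
APPEND 29: p_7 = 29·43296807 + 4312654 = 1259920057, q_7 = 29·1468003 + 146223 = 42718310 → 1259920057/42718310
APPEND 11: p_8 = 11·1259920057 + 43296807 = 13902417434, q_8 = 11·42718310 + 1468003 = 471369413 → 13902417434/471369413
APPEND 14: p_9 = 14·13902417434 + 1259920057 = 195893764133, q_9 = 14·471369413 + 42718310 = 6641890092 → 195893764133/6641890092
APPEND 16: p_10 = 16·195893764133 + 13902417434 = 3148202643562, q_10 = 16·6641890092 + 471369413 = 106741610885 → 3148202643562/106741610885

59/2
55979/1898
4312654/146223
43296807/1468003
3148202643562/106741610885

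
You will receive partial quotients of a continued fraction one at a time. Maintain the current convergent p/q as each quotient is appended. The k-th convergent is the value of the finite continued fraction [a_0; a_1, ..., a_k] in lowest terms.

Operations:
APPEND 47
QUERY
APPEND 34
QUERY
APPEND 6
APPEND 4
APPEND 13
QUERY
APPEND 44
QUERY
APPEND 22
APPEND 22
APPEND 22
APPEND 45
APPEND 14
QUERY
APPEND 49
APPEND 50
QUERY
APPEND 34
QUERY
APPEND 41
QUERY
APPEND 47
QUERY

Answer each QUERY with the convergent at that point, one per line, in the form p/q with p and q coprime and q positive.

APPEND 47: p_0 = 47·1 + 0 = 47, q_0 = 47·0 + 1 = 1 → 47/1
APPEND 34: p_1 = 34·47 + 1 = 1599, q_1 = 34·1 + 0 = 34 → 1599/34
APPEND 6: p_2 = 6·1599 + 47 = 9641, q_2 = 6·34 + 1 = 205 → 9641/205
APPEND 4: p_3 = 4·9641 + 1599 = 40163, q_3 = 4·205 + 34 = 854 → 40163/854
APPEND 13: p_4 = 13·40163 + 9641 = 531760, q_4 = 13·854 + 205 = 11307 → 531760/11307
APPEND 44: p_5 = 44·531760 + 40163 = 23437603, q_5 = 44·11307 + 854 = 498362 → 23437603/498362
APPEND 22: p_6 = 22·23437603 + 531760 = 516159026, q_6 = 22·498362 + 11307 = 10975271 → 516159026/10975271
APPEND 22: p_7 = 22·516159026 + 23437603 = 11378936175, q_7 = 22·10975271 + 498362 = 241954324 → 11378936175/241954324
APPEND 22: p_8 = 22·11378936175 + 516159026 = 250852754876, q_8 = 22·241954324 + 10975271 = 5333970399 → 250852754876/5333970399
APPEND 45: p_9 = 45·250852754876 + 11378936175 = 11299752905595, q_9 = 45·5333970399 + 241954324 = 240270622279 → 11299752905595/240270622279
APPEND 14: p_10 = 14·11299752905595 + 250852754876 = 158447393433206, q_10 = 14·240270622279 + 5333970399 = 3369122682305 → 158447393433206/3369122682305
APPEND 49: p_11 = 49·158447393433206 + 11299752905595 = 7775222031132689, q_11 = 49·3369122682305 + 240270622279 = 165327282055224 → 7775222031132689/165327282055224
APPEND 50: p_12 = 50·7775222031132689 + 158447393433206 = 388919548950067656, q_12 = 50·165327282055224 + 3369122682305 = 8269733225443505 → 388919548950067656/8269733225443505
APPEND 34: p_13 = 34·388919548950067656 + 7775222031132689 = 13231039886333432993, q_13 = 34·8269733225443505 + 165327282055224 = 281336256947134394 → 13231039886333432993/281336256947134394
APPEND 41: p_14 = 41·13231039886333432993 + 388919548950067656 = 542861554888620820369, q_14 = 41·281336256947134394 + 8269733225443505 = 11543056268057953659 → 542861554888620820369/11543056268057953659
APPEND 47: p_15 = 47·542861554888620820369 + 13231039886333432993 = 25527724119651511990336, q_15 = 47·11543056268057953659 + 281336256947134394 = 542804980855670956367 → 25527724119651511990336/542804980855670956367

47/1
1599/34
531760/11307
23437603/498362
158447393433206/3369122682305
388919548950067656/8269733225443505
13231039886333432993/281336256947134394
542861554888620820369/11543056268057953659
25527724119651511990336/542804980855670956367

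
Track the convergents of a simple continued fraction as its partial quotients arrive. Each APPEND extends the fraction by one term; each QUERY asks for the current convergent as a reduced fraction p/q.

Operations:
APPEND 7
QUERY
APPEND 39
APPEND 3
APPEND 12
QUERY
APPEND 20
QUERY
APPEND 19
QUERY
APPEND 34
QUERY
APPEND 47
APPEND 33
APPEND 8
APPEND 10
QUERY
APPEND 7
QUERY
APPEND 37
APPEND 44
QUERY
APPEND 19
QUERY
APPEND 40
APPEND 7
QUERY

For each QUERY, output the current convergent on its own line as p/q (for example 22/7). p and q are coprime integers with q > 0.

7/1
10222/1455
205269/29218
3910333/556597
133156591/18953516
16812456389001/2393085905663
119347761554885/16987966507754
195157251654023709/27778693220980438
3712420461060370217/528426119045320883
1044556250319542196940/148682190304282031189

APPEND 7: p_0 = 7·1 + 0 = 7, q_0 = 7·0 + 1 = 1 → 7/1
APPEND 39: p_1 = 39·7 + 1 = 274, q_1 = 39·1 + 0 = 39 → 274/39
APPEND 3: p_2 = 3·274 + 7 = 829, q_2 = 3·39 + 1 = 118 → 829/118
APPEND 12: p_3 = 12·829 + 274 = 10222, q_3 = 12·118 + 39 = 1455 → 10222/1455
APPEND 20: p_4 = 20·10222 + 829 = 205269, q_4 = 20·1455 + 118 = 29218 → 205269/29218
APPEND 19: p_5 = 19·205269 + 10222 = 3910333, q_5 = 19·29218 + 1455 = 556597 → 3910333/556597
APPEND 34: p_6 = 34·3910333 + 205269 = 133156591, q_6 = 34·556597 + 29218 = 18953516 → 133156591/18953516
APPEND 47: p_7 = 47·133156591 + 3910333 = 6262270110, q_7 = 47·18953516 + 556597 = 891371849 → 6262270110/891371849
APPEND 33: p_8 = 33·6262270110 + 133156591 = 206788070221, q_8 = 33·891371849 + 18953516 = 29434224533 → 206788070221/29434224533
APPEND 8: p_9 = 8·206788070221 + 6262270110 = 1660566831878, q_9 = 8·29434224533 + 891371849 = 236365168113 → 1660566831878/236365168113
APPEND 10: p_10 = 10·1660566831878 + 206788070221 = 16812456389001, q_10 = 10·236365168113 + 29434224533 = 2393085905663 → 16812456389001/2393085905663
APPEND 7: p_11 = 7·16812456389001 + 1660566831878 = 119347761554885, q_11 = 7·2393085905663 + 236365168113 = 16987966507754 → 119347761554885/16987966507754
APPEND 37: p_12 = 37·119347761554885 + 16812456389001 = 4432679633919746, q_12 = 37·16987966507754 + 2393085905663 = 630947846692561 → 4432679633919746/630947846692561
APPEND 44: p_13 = 44·4432679633919746 + 119347761554885 = 195157251654023709, q_13 = 44·630947846692561 + 16987966507754 = 27778693220980438 → 195157251654023709/27778693220980438
APPEND 19: p_14 = 19·195157251654023709 + 4432679633919746 = 3712420461060370217, q_14 = 19·27778693220980438 + 630947846692561 = 528426119045320883 → 3712420461060370217/528426119045320883
APPEND 40: p_15 = 40·3712420461060370217 + 195157251654023709 = 148691975694068832389, q_15 = 40·528426119045320883 + 27778693220980438 = 21164823455033815758 → 148691975694068832389/21164823455033815758
APPEND 7: p_16 = 7·148691975694068832389 + 3712420461060370217 = 1044556250319542196940, q_16 = 7·21164823455033815758 + 528426119045320883 = 148682190304282031189 → 1044556250319542196940/148682190304282031189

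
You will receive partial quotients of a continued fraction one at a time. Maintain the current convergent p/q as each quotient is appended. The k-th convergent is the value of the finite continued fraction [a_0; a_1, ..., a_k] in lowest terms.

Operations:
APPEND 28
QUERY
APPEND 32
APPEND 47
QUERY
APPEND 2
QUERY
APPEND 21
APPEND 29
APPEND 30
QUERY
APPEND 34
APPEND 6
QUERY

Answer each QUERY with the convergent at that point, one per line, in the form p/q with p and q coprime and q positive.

28/1
42187/1505
85271/3042
1598994868/57043337
328113380338/11705279675

APPEND 28: p_0 = 28·1 + 0 = 28, q_0 = 28·0 + 1 = 1 → 28/1
APPEND 32: p_1 = 32·28 + 1 = 897, q_1 = 32·1 + 0 = 32 → 897/32
APPEND 47: p_2 = 47·897 + 28 = 42187, q_2 = 47·32 + 1 = 1505 → 42187/1505
APPEND 2: p_3 = 2·42187 + 897 = 85271, q_3 = 2·1505 + 32 = 3042 → 85271/3042
APPEND 21: p_4 = 21·85271 + 42187 = 1832878, q_4 = 21·3042 + 1505 = 65387 → 1832878/65387
APPEND 29: p_5 = 29·1832878 + 85271 = 53238733, q_5 = 29·65387 + 3042 = 1899265 → 53238733/1899265
APPEND 30: p_6 = 30·53238733 + 1832878 = 1598994868, q_6 = 30·1899265 + 65387 = 57043337 → 1598994868/57043337
APPEND 34: p_7 = 34·1598994868 + 53238733 = 54419064245, q_7 = 34·57043337 + 1899265 = 1941372723 → 54419064245/1941372723
APPEND 6: p_8 = 6·54419064245 + 1598994868 = 328113380338, q_8 = 6·1941372723 + 57043337 = 11705279675 → 328113380338/11705279675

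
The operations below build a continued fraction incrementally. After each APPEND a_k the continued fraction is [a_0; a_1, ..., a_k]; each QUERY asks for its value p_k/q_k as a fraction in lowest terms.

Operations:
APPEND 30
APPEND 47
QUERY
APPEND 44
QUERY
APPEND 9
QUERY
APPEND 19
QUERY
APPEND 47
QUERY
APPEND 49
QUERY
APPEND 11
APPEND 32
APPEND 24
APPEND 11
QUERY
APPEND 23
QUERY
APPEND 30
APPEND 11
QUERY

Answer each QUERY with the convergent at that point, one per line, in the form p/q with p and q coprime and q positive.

APPEND 30: p_0 = 30·1 + 0 = 30, q_0 = 30·0 + 1 = 1 → 30/1
APPEND 47: p_1 = 47·30 + 1 = 1411, q_1 = 47·1 + 0 = 47 → 1411/47
APPEND 44: p_2 = 44·1411 + 30 = 62114, q_2 = 44·47 + 1 = 2069 → 62114/2069
APPEND 9: p_3 = 9·62114 + 1411 = 560437, q_3 = 9·2069 + 47 = 18668 → 560437/18668
APPEND 19: p_4 = 19·560437 + 62114 = 10710417, q_4 = 19·18668 + 2069 = 356761 → 10710417/356761
APPEND 47: p_5 = 47·10710417 + 560437 = 503950036, q_5 = 47·356761 + 18668 = 16786435 → 503950036/16786435
APPEND 49: p_6 = 49·503950036 + 10710417 = 24704262181, q_6 = 49·16786435 + 356761 = 822892076 → 24704262181/822892076
APPEND 11: p_7 = 11·24704262181 + 503950036 = 272250834027, q_7 = 11·822892076 + 16786435 = 9068599271 → 272250834027/9068599271
APPEND 32: p_8 = 32·272250834027 + 24704262181 = 8736730951045, q_8 = 32·9068599271 + 822892076 = 291018068748 → 8736730951045/291018068748
APPEND 24: p_9 = 24·8736730951045 + 272250834027 = 209953793659107, q_9 = 24·291018068748 + 9068599271 = 6993502249223 → 209953793659107/6993502249223
APPEND 11: p_10 = 11·209953793659107 + 8736730951045 = 2318228461201222, q_10 = 11·6993502249223 + 291018068748 = 77219542810201 → 2318228461201222/77219542810201
APPEND 23: p_11 = 23·2318228461201222 + 209953793659107 = 53529208401287213, q_11 = 23·77219542810201 + 6993502249223 = 1783042986883846 → 53529208401287213/1783042986883846
APPEND 30: p_12 = 30·53529208401287213 + 2318228461201222 = 1608194480499817612, q_12 = 30·1783042986883846 + 77219542810201 = 53568509149325581 → 1608194480499817612/53568509149325581
APPEND 11: p_13 = 11·1608194480499817612 + 53529208401287213 = 17743668493899280945, q_13 = 11·53568509149325581 + 1783042986883846 = 591036643629465237 → 17743668493899280945/591036643629465237

1411/47
62114/2069
560437/18668
10710417/356761
503950036/16786435
24704262181/822892076
2318228461201222/77219542810201
53529208401287213/1783042986883846
17743668493899280945/591036643629465237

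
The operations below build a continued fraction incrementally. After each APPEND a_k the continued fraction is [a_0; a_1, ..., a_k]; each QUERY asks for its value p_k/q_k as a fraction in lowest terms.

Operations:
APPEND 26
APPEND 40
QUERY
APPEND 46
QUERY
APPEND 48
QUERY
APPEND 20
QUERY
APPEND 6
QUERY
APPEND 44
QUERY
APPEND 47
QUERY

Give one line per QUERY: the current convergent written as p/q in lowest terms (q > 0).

APPEND 26: p_0 = 26·1 + 0 = 26, q_0 = 26·0 + 1 = 1 → 26/1
APPEND 40: p_1 = 40·26 + 1 = 1041, q_1 = 40·1 + 0 = 40 → 1041/40
APPEND 46: p_2 = 46·1041 + 26 = 47912, q_2 = 46·40 + 1 = 1841 → 47912/1841
APPEND 48: p_3 = 48·47912 + 1041 = 2300817, q_3 = 48·1841 + 40 = 88408 → 2300817/88408
APPEND 20: p_4 = 20·2300817 + 47912 = 46064252, q_4 = 20·88408 + 1841 = 1770001 → 46064252/1770001
APPEND 6: p_5 = 6·46064252 + 2300817 = 278686329, q_5 = 6·1770001 + 88408 = 10708414 → 278686329/10708414
APPEND 44: p_6 = 44·278686329 + 46064252 = 12308262728, q_6 = 44·10708414 + 1770001 = 472940217 → 12308262728/472940217
APPEND 47: p_7 = 47·12308262728 + 278686329 = 578767034545, q_7 = 47·472940217 + 10708414 = 22238898613 → 578767034545/22238898613

1041/40
47912/1841
2300817/88408
46064252/1770001
278686329/10708414
12308262728/472940217
578767034545/22238898613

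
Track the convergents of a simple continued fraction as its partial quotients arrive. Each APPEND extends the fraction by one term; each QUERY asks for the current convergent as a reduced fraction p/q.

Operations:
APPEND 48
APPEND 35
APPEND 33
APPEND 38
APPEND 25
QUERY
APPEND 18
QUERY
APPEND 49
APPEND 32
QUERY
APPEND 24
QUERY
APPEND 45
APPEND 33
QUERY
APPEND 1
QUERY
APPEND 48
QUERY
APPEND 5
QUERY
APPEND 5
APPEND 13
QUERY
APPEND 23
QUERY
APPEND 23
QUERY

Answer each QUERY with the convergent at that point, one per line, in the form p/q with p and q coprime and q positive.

APPEND 48: p_0 = 48·1 + 0 = 48, q_0 = 48·0 + 1 = 1 → 48/1
APPEND 35: p_1 = 35·48 + 1 = 1681, q_1 = 35·1 + 0 = 35 → 1681/35
APPEND 33: p_2 = 33·1681 + 48 = 55521, q_2 = 33·35 + 1 = 1156 → 55521/1156
APPEND 38: p_3 = 38·55521 + 1681 = 2111479, q_3 = 38·1156 + 35 = 43963 → 2111479/43963
APPEND 25: p_4 = 25·2111479 + 55521 = 52842496, q_4 = 25·43963 + 1156 = 1100231 → 52842496/1100231
APPEND 18: p_5 = 18·52842496 + 2111479 = 953276407, q_5 = 18·1100231 + 43963 = 19848121 → 953276407/19848121
APPEND 49: p_6 = 49·953276407 + 52842496 = 46763386439, q_6 = 49·19848121 + 1100231 = 973658160 → 46763386439/973658160
APPEND 32: p_7 = 32·46763386439 + 953276407 = 1497381642455, q_7 = 32·973658160 + 19848121 = 31176909241 → 1497381642455/31176909241
APPEND 24: p_8 = 24·1497381642455 + 46763386439 = 35983922805359, q_8 = 24·31176909241 + 973658160 = 749219479944 → 35983922805359/749219479944
APPEND 45: p_9 = 45·35983922805359 + 1497381642455 = 1620773907883610, q_9 = 45·749219479944 + 31176909241 = 33746053506721 → 1620773907883610/33746053506721
APPEND 33: p_10 = 33·1620773907883610 + 35983922805359 = 53521522882964489, q_10 = 33·33746053506721 + 749219479944 = 1114368985201737 → 53521522882964489/1114368985201737
APPEND 1: p_11 = 1·53521522882964489 + 1620773907883610 = 55142296790848099, q_11 = 1·1114368985201737 + 33746053506721 = 1148115038708458 → 55142296790848099/1148115038708458
APPEND 48: p_12 = 48·55142296790848099 + 53521522882964489 = 2700351768843673241, q_12 = 48·1148115038708458 + 1114368985201737 = 56223890843207721 → 2700351768843673241/56223890843207721
APPEND 5: p_13 = 5·2700351768843673241 + 55142296790848099 = 13556901141009214304, q_13 = 5·56223890843207721 + 1148115038708458 = 282267569254747063 → 13556901141009214304/282267569254747063
APPEND 5: p_14 = 5·13556901141009214304 + 2700351768843673241 = 70484857473889744761, q_14 = 5·282267569254747063 + 56223890843207721 = 1467561737116943036 → 70484857473889744761/1467561737116943036
APPEND 13: p_15 = 13·70484857473889744761 + 13556901141009214304 = 929860048301575896197, q_15 = 13·1467561737116943036 + 282267569254747063 = 19360570151775006531 → 929860048301575896197/19360570151775006531
APPEND 23: p_16 = 23·929860048301575896197 + 70484857473889744761 = 21457265968410135357292, q_16 = 23·19360570151775006531 + 1467561737116943036 = 446760675227942093249 → 21457265968410135357292/446760675227942093249
APPEND 23: p_17 = 23·21457265968410135357292 + 929860048301575896197 = 494446977321734689113913, q_17 = 23·446760675227942093249 + 19360570151775006531 = 10294856100394443151258 → 494446977321734689113913/10294856100394443151258

52842496/1100231
953276407/19848121
1497381642455/31176909241
35983922805359/749219479944
53521522882964489/1114368985201737
55142296790848099/1148115038708458
2700351768843673241/56223890843207721
13556901141009214304/282267569254747063
929860048301575896197/19360570151775006531
21457265968410135357292/446760675227942093249
494446977321734689113913/10294856100394443151258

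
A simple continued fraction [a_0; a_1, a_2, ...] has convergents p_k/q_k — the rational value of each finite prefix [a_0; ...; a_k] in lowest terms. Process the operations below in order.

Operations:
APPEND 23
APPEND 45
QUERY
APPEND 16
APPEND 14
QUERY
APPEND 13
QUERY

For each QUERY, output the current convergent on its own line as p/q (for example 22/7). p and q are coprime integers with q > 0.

APPEND 23: p_0 = 23·1 + 0 = 23, q_0 = 23·0 + 1 = 1 → 23/1
APPEND 45: p_1 = 45·23 + 1 = 1036, q_1 = 45·1 + 0 = 45 → 1036/45
APPEND 16: p_2 = 16·1036 + 23 = 16599, q_2 = 16·45 + 1 = 721 → 16599/721
APPEND 14: p_3 = 14·16599 + 1036 = 233422, q_3 = 14·721 + 45 = 10139 → 233422/10139
APPEND 13: p_4 = 13·233422 + 16599 = 3051085, q_4 = 13·10139 + 721 = 132528 → 3051085/132528

1036/45
233422/10139
3051085/132528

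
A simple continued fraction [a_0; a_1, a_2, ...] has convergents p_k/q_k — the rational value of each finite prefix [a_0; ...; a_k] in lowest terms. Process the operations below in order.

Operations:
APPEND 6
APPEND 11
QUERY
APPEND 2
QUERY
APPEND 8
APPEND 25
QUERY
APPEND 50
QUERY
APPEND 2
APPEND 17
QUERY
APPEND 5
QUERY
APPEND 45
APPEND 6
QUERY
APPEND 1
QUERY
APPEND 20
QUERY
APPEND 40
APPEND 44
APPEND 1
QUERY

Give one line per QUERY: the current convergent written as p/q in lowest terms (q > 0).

APPEND 6: p_0 = 6·1 + 0 = 6, q_0 = 6·0 + 1 = 1 → 6/1
APPEND 11: p_1 = 11·6 + 1 = 67, q_1 = 11·1 + 0 = 11 → 67/11
APPEND 2: p_2 = 2·67 + 6 = 140, q_2 = 2·11 + 1 = 23 → 140/23
APPEND 8: p_3 = 8·140 + 67 = 1187, q_3 = 8·23 + 11 = 195 → 1187/195
APPEND 25: p_4 = 25·1187 + 140 = 29815, q_4 = 25·195 + 23 = 4898 → 29815/4898
APPEND 50: p_5 = 50·29815 + 1187 = 1491937, q_5 = 50·4898 + 195 = 245095 → 1491937/245095
APPEND 2: p_6 = 2·1491937 + 29815 = 3013689, q_6 = 2·245095 + 4898 = 495088 → 3013689/495088
APPEND 17: p_7 = 17·3013689 + 1491937 = 52724650, q_7 = 17·495088 + 245095 = 8661591 → 52724650/8661591
APPEND 5: p_8 = 5·52724650 + 3013689 = 266636939, q_8 = 5·8661591 + 495088 = 43803043 → 266636939/43803043
APPEND 45: p_9 = 45·266636939 + 52724650 = 12051386905, q_9 = 45·43803043 + 8661591 = 1979798526 → 12051386905/1979798526
APPEND 6: p_10 = 6·12051386905 + 266636939 = 72574958369, q_10 = 6·1979798526 + 43803043 = 11922594199 → 72574958369/11922594199
APPEND 1: p_11 = 1·72574958369 + 12051386905 = 84626345274, q_11 = 1·11922594199 + 1979798526 = 13902392725 → 84626345274/13902392725
APPEND 20: p_12 = 20·84626345274 + 72574958369 = 1765101863849, q_12 = 20·13902392725 + 11922594199 = 289970448699 → 1765101863849/289970448699
APPEND 40: p_13 = 40·1765101863849 + 84626345274 = 70688700899234, q_13 = 40·289970448699 + 13902392725 = 11612720340685 → 70688700899234/11612720340685
APPEND 44: p_14 = 44·70688700899234 + 1765101863849 = 3112067941430145, q_14 = 44·11612720340685 + 289970448699 = 511249665438839 → 3112067941430145/511249665438839
APPEND 1: p_15 = 1·3112067941430145 + 70688700899234 = 3182756642329379, q_15 = 1·511249665438839 + 11612720340685 = 522862385779524 → 3182756642329379/522862385779524

67/11
140/23
29815/4898
1491937/245095
52724650/8661591
266636939/43803043
72574958369/11922594199
84626345274/13902392725
1765101863849/289970448699
3182756642329379/522862385779524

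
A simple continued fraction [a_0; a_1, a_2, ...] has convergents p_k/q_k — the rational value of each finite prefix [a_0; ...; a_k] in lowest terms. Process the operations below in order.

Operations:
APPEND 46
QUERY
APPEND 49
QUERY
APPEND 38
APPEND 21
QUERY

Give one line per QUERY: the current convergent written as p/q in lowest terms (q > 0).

46/1
2255/49
1802711/39172

APPEND 46: p_0 = 46·1 + 0 = 46, q_0 = 46·0 + 1 = 1 → 46/1
APPEND 49: p_1 = 49·46 + 1 = 2255, q_1 = 49·1 + 0 = 49 → 2255/49
APPEND 38: p_2 = 38·2255 + 46 = 85736, q_2 = 38·49 + 1 = 1863 → 85736/1863
APPEND 21: p_3 = 21·85736 + 2255 = 1802711, q_3 = 21·1863 + 49 = 39172 → 1802711/39172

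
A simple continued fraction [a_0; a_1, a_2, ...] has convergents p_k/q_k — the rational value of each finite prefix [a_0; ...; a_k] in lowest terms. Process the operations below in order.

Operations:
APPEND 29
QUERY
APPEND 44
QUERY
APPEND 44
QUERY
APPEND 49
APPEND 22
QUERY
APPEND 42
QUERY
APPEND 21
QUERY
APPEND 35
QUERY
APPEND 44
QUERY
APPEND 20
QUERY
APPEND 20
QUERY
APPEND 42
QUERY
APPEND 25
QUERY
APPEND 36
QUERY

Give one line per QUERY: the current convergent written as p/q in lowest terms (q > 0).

29/1
1277/44
56217/1937
60686237/2090991
2551577864/87916579
53643821381/1848339150
1880085326199/64779786829
82777398174137/2852158959626
1657428048808939/57107958979349
33231338374352917/1145011338546606
1397373639771631453/48147584177936801
34967572332665139242/1204834615786966631
1260229977615716644165/43422193752508735517

APPEND 29: p_0 = 29·1 + 0 = 29, q_0 = 29·0 + 1 = 1 → 29/1
APPEND 44: p_1 = 44·29 + 1 = 1277, q_1 = 44·1 + 0 = 44 → 1277/44
APPEND 44: p_2 = 44·1277 + 29 = 56217, q_2 = 44·44 + 1 = 1937 → 56217/1937
APPEND 49: p_3 = 49·56217 + 1277 = 2755910, q_3 = 49·1937 + 44 = 94957 → 2755910/94957
APPEND 22: p_4 = 22·2755910 + 56217 = 60686237, q_4 = 22·94957 + 1937 = 2090991 → 60686237/2090991
APPEND 42: p_5 = 42·60686237 + 2755910 = 2551577864, q_5 = 42·2090991 + 94957 = 87916579 → 2551577864/87916579
APPEND 21: p_6 = 21·2551577864 + 60686237 = 53643821381, q_6 = 21·87916579 + 2090991 = 1848339150 → 53643821381/1848339150
APPEND 35: p_7 = 35·53643821381 + 2551577864 = 1880085326199, q_7 = 35·1848339150 + 87916579 = 64779786829 → 1880085326199/64779786829
APPEND 44: p_8 = 44·1880085326199 + 53643821381 = 82777398174137, q_8 = 44·64779786829 + 1848339150 = 2852158959626 → 82777398174137/2852158959626
APPEND 20: p_9 = 20·82777398174137 + 1880085326199 = 1657428048808939, q_9 = 20·2852158959626 + 64779786829 = 57107958979349 → 1657428048808939/57107958979349
APPEND 20: p_10 = 20·1657428048808939 + 82777398174137 = 33231338374352917, q_10 = 20·57107958979349 + 2852158959626 = 1145011338546606 → 33231338374352917/1145011338546606
APPEND 42: p_11 = 42·33231338374352917 + 1657428048808939 = 1397373639771631453, q_11 = 42·1145011338546606 + 57107958979349 = 48147584177936801 → 1397373639771631453/48147584177936801
APPEND 25: p_12 = 25·1397373639771631453 + 33231338374352917 = 34967572332665139242, q_12 = 25·48147584177936801 + 1145011338546606 = 1204834615786966631 → 34967572332665139242/1204834615786966631
APPEND 36: p_13 = 36·34967572332665139242 + 1397373639771631453 = 1260229977615716644165, q_13 = 36·1204834615786966631 + 48147584177936801 = 43422193752508735517 → 1260229977615716644165/43422193752508735517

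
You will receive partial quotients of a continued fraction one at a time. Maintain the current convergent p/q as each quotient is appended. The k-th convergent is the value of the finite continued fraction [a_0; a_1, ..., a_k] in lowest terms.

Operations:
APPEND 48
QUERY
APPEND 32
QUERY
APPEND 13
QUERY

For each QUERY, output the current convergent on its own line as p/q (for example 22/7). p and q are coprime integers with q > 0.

48/1
1537/32
20029/417

APPEND 48: p_0 = 48·1 + 0 = 48, q_0 = 48·0 + 1 = 1 → 48/1
APPEND 32: p_1 = 32·48 + 1 = 1537, q_1 = 32·1 + 0 = 32 → 1537/32
APPEND 13: p_2 = 13·1537 + 48 = 20029, q_2 = 13·32 + 1 = 417 → 20029/417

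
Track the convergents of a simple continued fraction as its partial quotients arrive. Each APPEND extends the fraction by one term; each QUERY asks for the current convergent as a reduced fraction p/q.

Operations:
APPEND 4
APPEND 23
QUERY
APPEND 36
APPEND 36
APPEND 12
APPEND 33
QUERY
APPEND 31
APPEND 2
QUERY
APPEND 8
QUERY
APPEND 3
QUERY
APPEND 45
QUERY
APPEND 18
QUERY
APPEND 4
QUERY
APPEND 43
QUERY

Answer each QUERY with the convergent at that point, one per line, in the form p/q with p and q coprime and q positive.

93/23
48054321/11884556
3030327287/749445494
25733754779/6364344421
80231591624/19842478757
3636155377859/899275888486
65531028393086/16206808471505
265760268950203/65726509774506
11493222593251815/2842446728775263

APPEND 4: p_0 = 4·1 + 0 = 4, q_0 = 4·0 + 1 = 1 → 4/1
APPEND 23: p_1 = 23·4 + 1 = 93, q_1 = 23·1 + 0 = 23 → 93/23
APPEND 36: p_2 = 36·93 + 4 = 3352, q_2 = 36·23 + 1 = 829 → 3352/829
APPEND 36: p_3 = 36·3352 + 93 = 120765, q_3 = 36·829 + 23 = 29867 → 120765/29867
APPEND 12: p_4 = 12·120765 + 3352 = 1452532, q_4 = 12·29867 + 829 = 359233 → 1452532/359233
APPEND 33: p_5 = 33·1452532 + 120765 = 48054321, q_5 = 33·359233 + 29867 = 11884556 → 48054321/11884556
APPEND 31: p_6 = 31·48054321 + 1452532 = 1491136483, q_6 = 31·11884556 + 359233 = 368780469 → 1491136483/368780469
APPEND 2: p_7 = 2·1491136483 + 48054321 = 3030327287, q_7 = 2·368780469 + 11884556 = 749445494 → 3030327287/749445494
APPEND 8: p_8 = 8·3030327287 + 1491136483 = 25733754779, q_8 = 8·749445494 + 368780469 = 6364344421 → 25733754779/6364344421
APPEND 3: p_9 = 3·25733754779 + 3030327287 = 80231591624, q_9 = 3·6364344421 + 749445494 = 19842478757 → 80231591624/19842478757
APPEND 45: p_10 = 45·80231591624 + 25733754779 = 3636155377859, q_10 = 45·19842478757 + 6364344421 = 899275888486 → 3636155377859/899275888486
APPEND 18: p_11 = 18·3636155377859 + 80231591624 = 65531028393086, q_11 = 18·899275888486 + 19842478757 = 16206808471505 → 65531028393086/16206808471505
APPEND 4: p_12 = 4·65531028393086 + 3636155377859 = 265760268950203, q_12 = 4·16206808471505 + 899275888486 = 65726509774506 → 265760268950203/65726509774506
APPEND 43: p_13 = 43·265760268950203 + 65531028393086 = 11493222593251815, q_13 = 43·65726509774506 + 16206808471505 = 2842446728775263 → 11493222593251815/2842446728775263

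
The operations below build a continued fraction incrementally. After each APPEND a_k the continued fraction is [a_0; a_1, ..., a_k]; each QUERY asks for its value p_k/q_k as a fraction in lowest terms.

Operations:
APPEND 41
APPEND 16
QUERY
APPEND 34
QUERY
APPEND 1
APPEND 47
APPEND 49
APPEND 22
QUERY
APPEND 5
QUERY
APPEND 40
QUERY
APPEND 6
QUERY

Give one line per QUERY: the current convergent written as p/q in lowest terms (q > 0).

APPEND 41: p_0 = 41·1 + 0 = 41, q_0 = 41·0 + 1 = 1 → 41/1
APPEND 16: p_1 = 16·41 + 1 = 657, q_1 = 16·1 + 0 = 16 → 657/16
APPEND 34: p_2 = 34·657 + 41 = 22379, q_2 = 34·16 + 1 = 545 → 22379/545
APPEND 1: p_3 = 1·22379 + 657 = 23036, q_3 = 1·545 + 16 = 561 → 23036/561
APPEND 47: p_4 = 47·23036 + 22379 = 1105071, q_4 = 47·561 + 545 = 26912 → 1105071/26912
APPEND 49: p_5 = 49·1105071 + 23036 = 54171515, q_5 = 49·26912 + 561 = 1319249 → 54171515/1319249
APPEND 22: p_6 = 22·54171515 + 1105071 = 1192878401, q_6 = 22·1319249 + 26912 = 29050390 → 1192878401/29050390
APPEND 5: p_7 = 5·1192878401 + 54171515 = 6018563520, q_7 = 5·29050390 + 1319249 = 146571199 → 6018563520/146571199
APPEND 40: p_8 = 40·6018563520 + 1192878401 = 241935419201, q_8 = 40·146571199 + 29050390 = 5891898350 → 241935419201/5891898350
APPEND 6: p_9 = 6·241935419201 + 6018563520 = 1457631078726, q_9 = 6·5891898350 + 146571199 = 35497961299 → 1457631078726/35497961299

657/16
22379/545
1192878401/29050390
6018563520/146571199
241935419201/5891898350
1457631078726/35497961299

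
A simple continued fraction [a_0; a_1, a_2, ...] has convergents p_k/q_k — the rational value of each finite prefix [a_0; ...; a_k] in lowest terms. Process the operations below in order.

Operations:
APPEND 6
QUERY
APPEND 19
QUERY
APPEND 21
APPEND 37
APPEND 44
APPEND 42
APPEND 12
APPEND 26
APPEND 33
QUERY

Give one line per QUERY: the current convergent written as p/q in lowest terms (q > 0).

APPEND 6: p_0 = 6·1 + 0 = 6, q_0 = 6·0 + 1 = 1 → 6/1
APPEND 19: p_1 = 19·6 + 1 = 115, q_1 = 19·1 + 0 = 19 → 115/19
APPEND 21: p_2 = 21·115 + 6 = 2421, q_2 = 21·19 + 1 = 400 → 2421/400
APPEND 37: p_3 = 37·2421 + 115 = 89692, q_3 = 37·400 + 19 = 14819 → 89692/14819
APPEND 44: p_4 = 44·89692 + 2421 = 3948869, q_4 = 44·14819 + 400 = 652436 → 3948869/652436
APPEND 42: p_5 = 42·3948869 + 89692 = 165942190, q_5 = 42·652436 + 14819 = 27417131 → 165942190/27417131
APPEND 12: p_6 = 12·165942190 + 3948869 = 1995255149, q_6 = 12·27417131 + 652436 = 329658008 → 1995255149/329658008
APPEND 26: p_7 = 26·1995255149 + 165942190 = 52042576064, q_7 = 26·329658008 + 27417131 = 8598525339 → 52042576064/8598525339
APPEND 33: p_8 = 33·52042576064 + 1995255149 = 1719400265261, q_8 = 33·8598525339 + 329658008 = 284080994195 → 1719400265261/284080994195

6/1
115/19
1719400265261/284080994195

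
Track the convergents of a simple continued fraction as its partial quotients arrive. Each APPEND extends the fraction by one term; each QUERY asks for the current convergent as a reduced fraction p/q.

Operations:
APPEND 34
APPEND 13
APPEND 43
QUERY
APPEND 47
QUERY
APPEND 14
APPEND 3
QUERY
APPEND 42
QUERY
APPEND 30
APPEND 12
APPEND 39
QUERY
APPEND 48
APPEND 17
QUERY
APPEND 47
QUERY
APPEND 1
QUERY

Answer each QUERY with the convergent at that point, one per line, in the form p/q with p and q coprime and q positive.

19083/560
897344/26333
38643041/1133999
1635589621/47997180
23094657548918/677724058151
18878380714150447/553995345538823
888393028038988746/26070329335705897
907271408753139193/26624324681244720

APPEND 34: p_0 = 34·1 + 0 = 34, q_0 = 34·0 + 1 = 1 → 34/1
APPEND 13: p_1 = 13·34 + 1 = 443, q_1 = 13·1 + 0 = 13 → 443/13
APPEND 43: p_2 = 43·443 + 34 = 19083, q_2 = 43·13 + 1 = 560 → 19083/560
APPEND 47: p_3 = 47·19083 + 443 = 897344, q_3 = 47·560 + 13 = 26333 → 897344/26333
APPEND 14: p_4 = 14·897344 + 19083 = 12581899, q_4 = 14·26333 + 560 = 369222 → 12581899/369222
APPEND 3: p_5 = 3·12581899 + 897344 = 38643041, q_5 = 3·369222 + 26333 = 1133999 → 38643041/1133999
APPEND 42: p_6 = 42·38643041 + 12581899 = 1635589621, q_6 = 42·1133999 + 369222 = 47997180 → 1635589621/47997180
APPEND 30: p_7 = 30·1635589621 + 38643041 = 49106331671, q_7 = 30·47997180 + 1133999 = 1441049399 → 49106331671/1441049399
APPEND 12: p_8 = 12·49106331671 + 1635589621 = 590911569673, q_8 = 12·1441049399 + 47997180 = 17340589968 → 590911569673/17340589968
APPEND 39: p_9 = 39·590911569673 + 49106331671 = 23094657548918, q_9 = 39·17340589968 + 1441049399 = 677724058151 → 23094657548918/677724058151
APPEND 48: p_10 = 48·23094657548918 + 590911569673 = 1109134473917737, q_10 = 48·677724058151 + 17340589968 = 32548095381216 → 1109134473917737/32548095381216
APPEND 17: p_11 = 17·1109134473917737 + 23094657548918 = 18878380714150447, q_11 = 17·32548095381216 + 677724058151 = 553995345538823 → 18878380714150447/553995345538823
APPEND 47: p_12 = 47·18878380714150447 + 1109134473917737 = 888393028038988746, q_12 = 47·553995345538823 + 32548095381216 = 26070329335705897 → 888393028038988746/26070329335705897
APPEND 1: p_13 = 1·888393028038988746 + 18878380714150447 = 907271408753139193, q_13 = 1·26070329335705897 + 553995345538823 = 26624324681244720 → 907271408753139193/26624324681244720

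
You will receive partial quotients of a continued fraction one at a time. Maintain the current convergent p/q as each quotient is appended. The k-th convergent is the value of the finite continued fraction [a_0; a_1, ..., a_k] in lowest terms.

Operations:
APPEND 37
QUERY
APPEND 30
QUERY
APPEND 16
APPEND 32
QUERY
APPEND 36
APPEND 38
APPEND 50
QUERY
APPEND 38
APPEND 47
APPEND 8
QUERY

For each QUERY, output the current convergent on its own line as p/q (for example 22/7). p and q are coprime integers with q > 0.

37/1
1111/30
571127/15422
39148066235/1057105473
561443402670879/15160516235474

APPEND 37: p_0 = 37·1 + 0 = 37, q_0 = 37·0 + 1 = 1 → 37/1
APPEND 30: p_1 = 30·37 + 1 = 1111, q_1 = 30·1 + 0 = 30 → 1111/30
APPEND 16: p_2 = 16·1111 + 37 = 17813, q_2 = 16·30 + 1 = 481 → 17813/481
APPEND 32: p_3 = 32·17813 + 1111 = 571127, q_3 = 32·481 + 30 = 15422 → 571127/15422
APPEND 36: p_4 = 36·571127 + 17813 = 20578385, q_4 = 36·15422 + 481 = 555673 → 20578385/555673
APPEND 38: p_5 = 38·20578385 + 571127 = 782549757, q_5 = 38·555673 + 15422 = 21130996 → 782549757/21130996
APPEND 50: p_6 = 50·782549757 + 20578385 = 39148066235, q_6 = 50·21130996 + 555673 = 1057105473 → 39148066235/1057105473
APPEND 38: p_7 = 38·39148066235 + 782549757 = 1488409066687, q_7 = 38·1057105473 + 21130996 = 40191138970 → 1488409066687/40191138970
APPEND 47: p_8 = 47·1488409066687 + 39148066235 = 69994374200524, q_8 = 47·40191138970 + 1057105473 = 1890040637063 → 69994374200524/1890040637063
APPEND 8: p_9 = 8·69994374200524 + 1488409066687 = 561443402670879, q_9 = 8·1890040637063 + 40191138970 = 15160516235474 → 561443402670879/15160516235474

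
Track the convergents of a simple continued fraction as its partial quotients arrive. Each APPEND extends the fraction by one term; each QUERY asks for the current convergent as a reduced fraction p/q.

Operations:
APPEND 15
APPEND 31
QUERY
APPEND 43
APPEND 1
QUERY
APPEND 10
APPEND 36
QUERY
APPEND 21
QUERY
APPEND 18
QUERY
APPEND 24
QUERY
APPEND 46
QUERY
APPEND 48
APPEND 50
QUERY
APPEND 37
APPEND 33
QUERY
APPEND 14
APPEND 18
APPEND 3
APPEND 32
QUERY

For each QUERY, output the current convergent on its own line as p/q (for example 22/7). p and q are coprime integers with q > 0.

APPEND 15: p_0 = 15·1 + 0 = 15, q_0 = 15·0 + 1 = 1 → 15/1
APPEND 31: p_1 = 31·15 + 1 = 466, q_1 = 31·1 + 0 = 31 → 466/31
APPEND 43: p_2 = 43·466 + 15 = 20053, q_2 = 43·31 + 1 = 1334 → 20053/1334
APPEND 1: p_3 = 1·20053 + 466 = 20519, q_3 = 1·1334 + 31 = 1365 → 20519/1365
APPEND 10: p_4 = 10·20519 + 20053 = 225243, q_4 = 10·1365 + 1334 = 14984 → 225243/14984
APPEND 36: p_5 = 36·225243 + 20519 = 8129267, q_5 = 36·14984 + 1365 = 540789 → 8129267/540789
APPEND 21: p_6 = 21·8129267 + 225243 = 170939850, q_6 = 21·540789 + 14984 = 11371553 → 170939850/11371553
APPEND 18: p_7 = 18·170939850 + 8129267 = 3085046567, q_7 = 18·11371553 + 540789 = 205228743 → 3085046567/205228743
APPEND 24: p_8 = 24·3085046567 + 170939850 = 74212057458, q_8 = 24·205228743 + 11371553 = 4936861385 → 74212057458/4936861385
APPEND 46: p_9 = 46·74212057458 + 3085046567 = 3416839689635, q_9 = 46·4936861385 + 205228743 = 227300852453 → 3416839689635/227300852453
APPEND 48: p_10 = 48·3416839689635 + 74212057458 = 164082517159938, q_10 = 48·227300852453 + 4936861385 = 10915377779129 → 164082517159938/10915377779129
APPEND 50: p_11 = 50·164082517159938 + 3416839689635 = 8207542697686535, q_11 = 50·10915377779129 + 227300852453 = 545996189808903 → 8207542697686535/545996189808903
APPEND 37: p_12 = 37·8207542697686535 + 164082517159938 = 303843162331561733, q_12 = 37·545996189808903 + 10915377779129 = 20212774400708540 → 303843162331561733/20212774400708540
APPEND 33: p_13 = 33·303843162331561733 + 8207542697686535 = 10035031899639223724, q_13 = 33·20212774400708540 + 545996189808903 = 667567551413190723 → 10035031899639223724/667567551413190723
APPEND 14: p_14 = 14·10035031899639223724 + 303843162331561733 = 140794289757280693869, q_14 = 14·667567551413190723 + 20212774400708540 = 9366158494185378662 → 140794289757280693869/9366158494185378662
APPEND 18: p_15 = 18·140794289757280693869 + 10035031899639223724 = 2544332247530691713366, q_15 = 18·9366158494185378662 + 667567551413190723 = 169258420446750006639 → 2544332247530691713366/169258420446750006639
APPEND 3: p_16 = 3·2544332247530691713366 + 140794289757280693869 = 7773791032349355833967, q_16 = 3·169258420446750006639 + 9366158494185378662 = 517141419834435398579 → 7773791032349355833967/517141419834435398579
APPEND 32: p_17 = 32·7773791032349355833967 + 2544332247530691713366 = 251305645282710078400310, q_17 = 32·517141419834435398579 + 169258420446750006639 = 16717783855148682761167 → 251305645282710078400310/16717783855148682761167

466/31
20519/1365
8129267/540789
170939850/11371553
3085046567/205228743
74212057458/4936861385
3416839689635/227300852453
8207542697686535/545996189808903
10035031899639223724/667567551413190723
251305645282710078400310/16717783855148682761167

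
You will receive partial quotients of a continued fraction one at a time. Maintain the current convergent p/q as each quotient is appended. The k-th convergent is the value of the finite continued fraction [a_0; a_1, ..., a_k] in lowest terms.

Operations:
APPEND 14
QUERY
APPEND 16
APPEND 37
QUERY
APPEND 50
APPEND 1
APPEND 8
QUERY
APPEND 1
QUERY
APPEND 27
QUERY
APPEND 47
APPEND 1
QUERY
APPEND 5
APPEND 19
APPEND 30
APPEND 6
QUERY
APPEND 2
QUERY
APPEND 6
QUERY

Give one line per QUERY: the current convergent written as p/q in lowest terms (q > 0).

14/1
8339/593
3821287/271738
4246801/301997
118484914/8425657
5691522673/404733533
118265758725993/8410072508218
256133764923980/18214093056337
1655068348269873/117694630846240

APPEND 14: p_0 = 14·1 + 0 = 14, q_0 = 14·0 + 1 = 1 → 14/1
APPEND 16: p_1 = 16·14 + 1 = 225, q_1 = 16·1 + 0 = 16 → 225/16
APPEND 37: p_2 = 37·225 + 14 = 8339, q_2 = 37·16 + 1 = 593 → 8339/593
APPEND 50: p_3 = 50·8339 + 225 = 417175, q_3 = 50·593 + 16 = 29666 → 417175/29666
APPEND 1: p_4 = 1·417175 + 8339 = 425514, q_4 = 1·29666 + 593 = 30259 → 425514/30259
APPEND 8: p_5 = 8·425514 + 417175 = 3821287, q_5 = 8·30259 + 29666 = 271738 → 3821287/271738
APPEND 1: p_6 = 1·3821287 + 425514 = 4246801, q_6 = 1·271738 + 30259 = 301997 → 4246801/301997
APPEND 27: p_7 = 27·4246801 + 3821287 = 118484914, q_7 = 27·301997 + 271738 = 8425657 → 118484914/8425657
APPEND 47: p_8 = 47·118484914 + 4246801 = 5573037759, q_8 = 47·8425657 + 301997 = 396307876 → 5573037759/396307876
APPEND 1: p_9 = 1·5573037759 + 118484914 = 5691522673, q_9 = 1·396307876 + 8425657 = 404733533 → 5691522673/404733533
APPEND 5: p_10 = 5·5691522673 + 5573037759 = 34030651124, q_10 = 5·404733533 + 396307876 = 2419975541 → 34030651124/2419975541
APPEND 19: p_11 = 19·34030651124 + 5691522673 = 652273894029, q_11 = 19·2419975541 + 404733533 = 46384268812 → 652273894029/46384268812
APPEND 30: p_12 = 30·652273894029 + 34030651124 = 19602247471994, q_12 = 30·46384268812 + 2419975541 = 1393948039901 → 19602247471994/1393948039901
APPEND 6: p_13 = 6·19602247471994 + 652273894029 = 118265758725993, q_13 = 6·1393948039901 + 46384268812 = 8410072508218 → 118265758725993/8410072508218
APPEND 2: p_14 = 2·118265758725993 + 19602247471994 = 256133764923980, q_14 = 2·8410072508218 + 1393948039901 = 18214093056337 → 256133764923980/18214093056337
APPEND 6: p_15 = 6·256133764923980 + 118265758725993 = 1655068348269873, q_15 = 6·18214093056337 + 8410072508218 = 117694630846240 → 1655068348269873/117694630846240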